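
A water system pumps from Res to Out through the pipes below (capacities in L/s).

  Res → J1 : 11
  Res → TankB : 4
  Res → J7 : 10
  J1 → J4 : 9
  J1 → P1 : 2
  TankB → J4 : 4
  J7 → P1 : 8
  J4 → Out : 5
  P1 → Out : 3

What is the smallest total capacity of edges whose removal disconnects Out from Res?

Augment Res→J1→J4→Out: bottleneck 5, flow now 5.
Augment Res→J1→P1→Out: bottleneck 2, flow now 7.
Augment Res→J7→P1→Out: bottleneck 1, flow now 8.
No augmenting path remains; maximum flow = 8.
By max-flow min-cut, the minimum cut capacity equals the max flow.
In the residual graph, reachable from Res: {Res, J1, TankB, J7, J4, P1}.
Min-cut edges: J4→Out (5), P1→Out (3); capacity 5 + 3 = 8.

8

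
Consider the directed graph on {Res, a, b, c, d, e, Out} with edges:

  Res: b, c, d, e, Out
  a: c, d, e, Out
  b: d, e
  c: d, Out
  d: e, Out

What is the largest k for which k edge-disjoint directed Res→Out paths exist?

Assign every edge capacity 1; by Menger, the answer equals the max flow.
Path Res→Out (+1); total 1.
Path Res→c→Out (+1); total 2.
Path Res→d→Out (+1); total 3.
No residual Res→Out path; max flow = 3.
Certifying cut of size 3: {Res→Out, Res→c, d→Out}.

3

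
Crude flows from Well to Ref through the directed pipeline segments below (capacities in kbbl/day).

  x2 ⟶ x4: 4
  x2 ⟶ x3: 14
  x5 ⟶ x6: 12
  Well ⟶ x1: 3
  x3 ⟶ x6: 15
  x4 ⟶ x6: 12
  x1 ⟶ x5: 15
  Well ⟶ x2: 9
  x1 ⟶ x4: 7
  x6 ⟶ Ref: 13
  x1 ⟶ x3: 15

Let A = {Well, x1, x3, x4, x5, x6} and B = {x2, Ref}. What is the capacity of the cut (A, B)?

Edges leaving {Well, x1, x3, x4, x5, x6}: Well→x2 (9), x6→Ref (13).
Cut capacity = 9 + 13 = 22.

22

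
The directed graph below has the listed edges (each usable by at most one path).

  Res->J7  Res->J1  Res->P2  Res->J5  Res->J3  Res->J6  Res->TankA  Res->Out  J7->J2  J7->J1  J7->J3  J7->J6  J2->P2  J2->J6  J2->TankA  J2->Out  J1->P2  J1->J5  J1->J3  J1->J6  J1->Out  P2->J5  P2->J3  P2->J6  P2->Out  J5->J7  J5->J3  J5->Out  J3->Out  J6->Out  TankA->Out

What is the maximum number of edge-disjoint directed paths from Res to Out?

8

Assign every edge capacity 1; by Menger, the answer equals the max flow.
Path Res→Out (+1); total 1.
Path Res→J1→Out (+1); total 2.
Path Res→P2→Out (+1); total 3.
Path Res→J5→Out (+1); total 4.
Path Res→J3→Out (+1); total 5.
Path Res→J6→Out (+1); total 6.
Path Res→TankA→Out (+1); total 7.
Path Res→J7→J2→Out (+1); total 8.
No residual Res→Out path; max flow = 8.
Certifying cut of size 8: {Res→J1, Res→J3, Res→J5, Res→J6, Res→J7, Res→Out, Res→P2, Res→TankA}.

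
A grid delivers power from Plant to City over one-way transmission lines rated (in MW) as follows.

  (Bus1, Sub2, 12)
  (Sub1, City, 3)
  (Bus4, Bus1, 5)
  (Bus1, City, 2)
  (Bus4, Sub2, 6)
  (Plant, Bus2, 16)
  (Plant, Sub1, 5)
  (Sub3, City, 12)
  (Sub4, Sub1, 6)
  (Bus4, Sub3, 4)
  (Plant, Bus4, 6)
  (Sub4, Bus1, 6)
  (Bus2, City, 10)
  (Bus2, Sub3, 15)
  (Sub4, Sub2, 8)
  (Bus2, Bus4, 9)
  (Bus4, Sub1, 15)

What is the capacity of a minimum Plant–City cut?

Augment Plant→Bus2→City: bottleneck 10, flow now 10.
Augment Plant→Sub1→City: bottleneck 3, flow now 13.
Augment Plant→Bus2→Sub3→City: bottleneck 6, flow now 19.
Augment Plant→Bus4→Bus1→City: bottleneck 2, flow now 21.
Augment Plant→Bus4→Sub3→City: bottleneck 4, flow now 25.
No augmenting path remains; maximum flow = 25.
By max-flow min-cut, the minimum cut capacity equals the max flow.
In the residual graph, reachable from Plant: {Plant, Sub1}.
Min-cut edges: Plant→Bus2 (16), Plant→Bus4 (6), Sub1→City (3); capacity 16 + 6 + 3 = 25.

25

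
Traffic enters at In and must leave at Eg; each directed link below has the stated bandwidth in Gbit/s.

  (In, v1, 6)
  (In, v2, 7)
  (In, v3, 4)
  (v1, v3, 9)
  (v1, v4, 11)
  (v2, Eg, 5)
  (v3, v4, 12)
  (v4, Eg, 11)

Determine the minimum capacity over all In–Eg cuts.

Augment In→v2→Eg: bottleneck 5, flow now 5.
Augment In→v1→v4→Eg: bottleneck 6, flow now 11.
Augment In→v3→v4→Eg: bottleneck 4, flow now 15.
No augmenting path remains; maximum flow = 15.
By max-flow min-cut, the minimum cut capacity equals the max flow.
In the residual graph, reachable from In: {In, v2}.
Min-cut edges: In→v1 (6), In→v3 (4), v2→Eg (5); capacity 6 + 4 + 5 = 15.

15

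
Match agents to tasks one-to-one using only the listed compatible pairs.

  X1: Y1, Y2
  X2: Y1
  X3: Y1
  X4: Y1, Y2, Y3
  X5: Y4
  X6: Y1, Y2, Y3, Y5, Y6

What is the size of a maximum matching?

Unit-capacity flow: source→left, listed edges, right→sink; max matching = max flow.
Augmenting path X1→Y1 (+1); matched 1.
Augmenting path X4→Y2 (+1); matched 2.
Augmenting path X5→Y4 (+1); matched 3.
Augmenting path X6→Y3 (+1); matched 4.
Augmenting path X2→Y1→X1→Y2→X4→Y3→X6→Y5 (+1); matched 5.
No augmenting path remains; maximum matching = 5.
König certificate: {X1, X4, X5, X6, Y1} is a vertex cover of size 5 (every listed pair touches it), so no matching can be larger.

5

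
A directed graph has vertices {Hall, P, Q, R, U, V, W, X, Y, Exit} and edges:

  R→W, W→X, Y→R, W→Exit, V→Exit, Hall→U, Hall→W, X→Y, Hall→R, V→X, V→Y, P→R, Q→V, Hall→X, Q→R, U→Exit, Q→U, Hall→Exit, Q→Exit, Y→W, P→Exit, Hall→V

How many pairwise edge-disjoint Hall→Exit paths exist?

Assign every edge capacity 1; by Menger, the answer equals the max flow.
Path Hall→Exit (+1); total 1.
Path Hall→U→Exit (+1); total 2.
Path Hall→V→Exit (+1); total 3.
Path Hall→W→Exit (+1); total 4.
No residual Hall→Exit path; max flow = 4.
Certifying cut of size 4: {Hall→Exit, Hall→U, Hall→V, W→Exit}.

4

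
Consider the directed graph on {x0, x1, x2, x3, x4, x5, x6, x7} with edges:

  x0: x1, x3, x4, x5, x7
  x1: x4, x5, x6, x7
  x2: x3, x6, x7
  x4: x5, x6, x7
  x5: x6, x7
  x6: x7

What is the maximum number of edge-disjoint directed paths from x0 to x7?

4

Assign every edge capacity 1; by Menger, the answer equals the max flow.
Path x0→x7 (+1); total 1.
Path x0→x1→x7 (+1); total 2.
Path x0→x4→x7 (+1); total 3.
Path x0→x5→x7 (+1); total 4.
No residual x0→x7 path; max flow = 4.
Certifying cut of size 4: {x0→x1, x0→x4, x0→x5, x0→x7}.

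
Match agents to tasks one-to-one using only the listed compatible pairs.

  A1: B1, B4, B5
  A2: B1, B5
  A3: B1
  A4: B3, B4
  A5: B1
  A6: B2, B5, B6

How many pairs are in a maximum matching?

5

Unit-capacity flow: source→left, listed edges, right→sink; max matching = max flow.
Augmenting path A1→B1 (+1); matched 1.
Augmenting path A2→B5 (+1); matched 2.
Augmenting path A4→B3 (+1); matched 3.
Augmenting path A6→B2 (+1); matched 4.
Augmenting path A3→B1→A1→B4 (+1); matched 5.
No augmenting path remains; maximum matching = 5.
König certificate: {A1, A2, A4, A6, B1} is a vertex cover of size 5 (every listed pair touches it), so no matching can be larger.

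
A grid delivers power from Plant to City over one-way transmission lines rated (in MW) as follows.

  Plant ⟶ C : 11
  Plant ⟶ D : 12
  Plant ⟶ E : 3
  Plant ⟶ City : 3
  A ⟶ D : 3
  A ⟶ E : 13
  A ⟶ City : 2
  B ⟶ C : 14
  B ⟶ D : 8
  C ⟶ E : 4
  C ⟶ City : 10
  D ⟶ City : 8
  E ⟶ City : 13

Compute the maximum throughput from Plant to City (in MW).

Augment Plant→City: bottleneck 3, flow now 3.
Augment Plant→C→City: bottleneck 10, flow now 13.
Augment Plant→D→City: bottleneck 8, flow now 21.
Augment Plant→E→City: bottleneck 3, flow now 24.
Augment Plant→C→E→City: bottleneck 1, flow now 25.
No augmenting path remains; maximum flow = 25.
In the residual graph, reachable from Plant: {Plant, D}.
Min-cut edges: Plant→C (11), Plant→E (3), Plant→City (3), D→City (8); capacity 11 + 3 + 3 + 8 = 25.
This cut is saturated, so no flow can exceed 25.

25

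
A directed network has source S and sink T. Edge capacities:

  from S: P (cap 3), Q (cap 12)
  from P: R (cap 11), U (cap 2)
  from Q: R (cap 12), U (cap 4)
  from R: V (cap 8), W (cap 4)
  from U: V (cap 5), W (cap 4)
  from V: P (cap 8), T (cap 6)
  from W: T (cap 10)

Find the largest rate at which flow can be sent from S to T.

14

Augment S→P→R→V→T: bottleneck 3, flow now 3.
Augment S→Q→R→V→T: bottleneck 3, flow now 6.
Augment S→Q→R→W→T: bottleneck 4, flow now 10.
Augment S→Q→U→W→T: bottleneck 4, flow now 14.
No augmenting path remains; maximum flow = 14.
In the residual graph, reachable from S: {S, P, Q, R, U, V}.
Min-cut edges: R→W (4), U→W (4), V→T (6); capacity 4 + 4 + 6 = 14.
This cut is saturated, so no flow can exceed 14.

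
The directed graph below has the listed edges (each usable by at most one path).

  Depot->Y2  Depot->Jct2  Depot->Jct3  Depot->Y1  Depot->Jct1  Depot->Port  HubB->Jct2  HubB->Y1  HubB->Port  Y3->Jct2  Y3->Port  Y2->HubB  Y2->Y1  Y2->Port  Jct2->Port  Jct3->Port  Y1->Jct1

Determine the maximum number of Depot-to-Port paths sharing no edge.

4

Assign every edge capacity 1; by Menger, the answer equals the max flow.
Path Depot→Port (+1); total 1.
Path Depot→Y2→Port (+1); total 2.
Path Depot→Jct2→Port (+1); total 3.
Path Depot→Jct3→Port (+1); total 4.
No residual Depot→Port path; max flow = 4.
Certifying cut of size 4: {Depot→Jct2, Depot→Jct3, Depot→Port, Depot→Y2}.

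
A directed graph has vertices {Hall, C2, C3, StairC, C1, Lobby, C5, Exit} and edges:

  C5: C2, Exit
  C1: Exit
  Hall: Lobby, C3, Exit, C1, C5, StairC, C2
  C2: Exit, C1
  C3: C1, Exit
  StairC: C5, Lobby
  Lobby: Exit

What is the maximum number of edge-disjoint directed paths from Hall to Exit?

Assign every edge capacity 1; by Menger, the answer equals the max flow.
Path Hall→Exit (+1); total 1.
Path Hall→C2→Exit (+1); total 2.
Path Hall→C3→Exit (+1); total 3.
Path Hall→C1→Exit (+1); total 4.
Path Hall→Lobby→Exit (+1); total 5.
Path Hall→C5→Exit (+1); total 6.
No residual Hall→Exit path; max flow = 6.
Certifying cut of size 6: {C1→Exit, C2→Exit, C5→Exit, Hall→C3, Hall→Exit, Lobby→Exit}.

6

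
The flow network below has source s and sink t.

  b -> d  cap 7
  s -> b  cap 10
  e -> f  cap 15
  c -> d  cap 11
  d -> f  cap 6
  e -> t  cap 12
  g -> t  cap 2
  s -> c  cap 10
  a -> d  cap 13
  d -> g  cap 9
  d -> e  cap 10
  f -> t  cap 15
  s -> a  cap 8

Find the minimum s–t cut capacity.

18

Augment s→a→d→e→t: bottleneck 8, flow now 8.
Augment s→b→d→e→t: bottleneck 2, flow now 10.
Augment s→b→d→f→t: bottleneck 5, flow now 15.
Augment s→c→d→f→t: bottleneck 1, flow now 16.
Augment s→c→d→g→t: bottleneck 2, flow now 18.
No augmenting path remains; maximum flow = 18.
By max-flow min-cut, the minimum cut capacity equals the max flow.
In the residual graph, reachable from s: {s, a, b, c, d, g}.
Min-cut edges: d→e (10), d→f (6), g→t (2); capacity 10 + 6 + 2 = 18.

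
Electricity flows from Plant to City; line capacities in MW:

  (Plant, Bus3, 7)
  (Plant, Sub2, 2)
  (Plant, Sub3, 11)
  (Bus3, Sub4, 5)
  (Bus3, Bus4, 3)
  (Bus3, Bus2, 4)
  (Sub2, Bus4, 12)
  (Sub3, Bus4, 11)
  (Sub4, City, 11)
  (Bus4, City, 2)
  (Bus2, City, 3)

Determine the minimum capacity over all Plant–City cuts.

Augment Plant→Bus3→Sub4→City: bottleneck 5, flow now 5.
Augment Plant→Bus3→Bus4→City: bottleneck 2, flow now 7.
Augment Plant→Sub2→Bus4→Bus3→Bus2→City: bottleneck 2, flow now 9. (uses reverse residual edge)
No augmenting path remains; maximum flow = 9.
By max-flow min-cut, the minimum cut capacity equals the max flow.
In the residual graph, reachable from Plant: {Plant, Sub2, Sub3, Bus4}.
Min-cut edges: Plant→Bus3 (7), Bus4→City (2); capacity 7 + 2 = 9.

9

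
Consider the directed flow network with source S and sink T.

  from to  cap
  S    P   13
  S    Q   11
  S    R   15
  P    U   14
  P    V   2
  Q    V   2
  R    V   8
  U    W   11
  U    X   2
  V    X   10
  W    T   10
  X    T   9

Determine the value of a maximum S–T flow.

19

Augment S→P→U→W→T: bottleneck 10, flow now 10.
Augment S→P→U→X→T: bottleneck 2, flow now 12.
Augment S→P→V→X→T: bottleneck 1, flow now 13.
Augment S→Q→V→X→T: bottleneck 2, flow now 15.
Augment S→R→V→X→T: bottleneck 4, flow now 19.
No augmenting path remains; maximum flow = 19.
In the residual graph, reachable from S: {S, P, Q, R, U, V, W, X}.
Min-cut edges: W→T (10), X→T (9); capacity 10 + 9 = 19.
This cut is saturated, so no flow can exceed 19.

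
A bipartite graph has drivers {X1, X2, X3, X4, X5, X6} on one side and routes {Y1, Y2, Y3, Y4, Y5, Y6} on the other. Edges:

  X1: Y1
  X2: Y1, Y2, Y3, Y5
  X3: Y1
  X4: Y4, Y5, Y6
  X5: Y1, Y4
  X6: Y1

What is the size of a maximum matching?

4

Unit-capacity flow: source→left, listed edges, right→sink; max matching = max flow.
Augmenting path X1→Y1 (+1); matched 1.
Augmenting path X2→Y2 (+1); matched 2.
Augmenting path X4→Y4 (+1); matched 3.
Augmenting path X5→Y4→X4→Y5 (+1); matched 4.
No augmenting path remains; maximum matching = 4.
König certificate: {X2, X4, X5, Y1} is a vertex cover of size 4 (every listed pair touches it), so no matching can be larger.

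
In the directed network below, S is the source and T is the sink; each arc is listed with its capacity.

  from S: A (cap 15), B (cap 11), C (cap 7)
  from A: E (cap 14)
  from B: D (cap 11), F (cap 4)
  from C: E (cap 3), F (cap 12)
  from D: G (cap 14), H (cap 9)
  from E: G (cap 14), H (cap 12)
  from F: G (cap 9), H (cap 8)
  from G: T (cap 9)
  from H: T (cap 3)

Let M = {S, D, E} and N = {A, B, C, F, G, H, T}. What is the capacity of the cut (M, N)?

Edges leaving {S, D, E}: S→A (15), S→B (11), S→C (7), D→G (14), D→H (9), E→G (14), E→H (12).
Cut capacity = 15 + 11 + 7 + 14 + 9 + 14 + 12 = 82.

82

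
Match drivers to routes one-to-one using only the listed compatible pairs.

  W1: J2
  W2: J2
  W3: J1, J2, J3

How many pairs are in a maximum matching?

2

Unit-capacity flow: source→left, listed edges, right→sink; max matching = max flow.
Augmenting path W1→J2 (+1); matched 1.
Augmenting path W3→J1 (+1); matched 2.
No augmenting path remains; maximum matching = 2.
König certificate: {W3, J2} is a vertex cover of size 2 (every listed pair touches it), so no matching can be larger.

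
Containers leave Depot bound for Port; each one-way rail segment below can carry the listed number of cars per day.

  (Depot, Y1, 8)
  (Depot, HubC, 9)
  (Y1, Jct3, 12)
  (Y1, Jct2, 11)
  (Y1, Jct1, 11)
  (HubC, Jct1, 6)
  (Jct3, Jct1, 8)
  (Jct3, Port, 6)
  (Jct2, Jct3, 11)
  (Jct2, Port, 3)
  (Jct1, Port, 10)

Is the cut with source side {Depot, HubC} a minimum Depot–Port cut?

Yes — it is a minimum cut (capacity 14).

Given cut capacity: 8 + 6 = 14.
Augment Depot→Y1→Jct3→Port: bottleneck 6, flow now 6.
Augment Depot→Y1→Jct2→Port: bottleneck 2, flow now 8.
Augment Depot→HubC→Jct1→Port: bottleneck 6, flow now 14.
No augmenting path remains; maximum flow = 14.
Cut capacity 14 equals the max flow, so it is a minimum cut.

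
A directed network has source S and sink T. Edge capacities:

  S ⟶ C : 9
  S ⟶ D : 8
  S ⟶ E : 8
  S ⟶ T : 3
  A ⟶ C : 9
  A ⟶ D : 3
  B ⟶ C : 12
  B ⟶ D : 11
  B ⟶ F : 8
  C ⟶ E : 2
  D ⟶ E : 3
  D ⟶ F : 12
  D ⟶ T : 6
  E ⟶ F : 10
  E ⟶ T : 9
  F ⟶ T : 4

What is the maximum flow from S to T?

21

Augment S→T: bottleneck 3, flow now 3.
Augment S→D→T: bottleneck 6, flow now 9.
Augment S→E→T: bottleneck 8, flow now 17.
Augment S→C→E→T: bottleneck 1, flow now 18.
Augment S→D→F→T: bottleneck 2, flow now 20.
Augment S→C→E→F→T: bottleneck 1, flow now 21.
No augmenting path remains; maximum flow = 21.
In the residual graph, reachable from S: {S, C}.
Min-cut edges: S→D (8), S→E (8), S→T (3), C→E (2); capacity 8 + 8 + 3 + 2 = 21.
This cut is saturated, so no flow can exceed 21.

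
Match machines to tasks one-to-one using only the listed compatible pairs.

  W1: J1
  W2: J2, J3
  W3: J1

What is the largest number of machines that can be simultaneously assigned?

Unit-capacity flow: source→left, listed edges, right→sink; max matching = max flow.
Augmenting path W1→J1 (+1); matched 1.
Augmenting path W2→J2 (+1); matched 2.
No augmenting path remains; maximum matching = 2.
König certificate: {W2, J1} is a vertex cover of size 2 (every listed pair touches it), so no matching can be larger.

2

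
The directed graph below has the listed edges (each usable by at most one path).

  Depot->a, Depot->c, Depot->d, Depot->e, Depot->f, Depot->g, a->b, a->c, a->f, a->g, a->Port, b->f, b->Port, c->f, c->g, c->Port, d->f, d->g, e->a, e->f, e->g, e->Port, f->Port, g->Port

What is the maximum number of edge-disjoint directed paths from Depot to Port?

Assign every edge capacity 1; by Menger, the answer equals the max flow.
Path Depot→a→Port (+1); total 1.
Path Depot→c→Port (+1); total 2.
Path Depot→e→Port (+1); total 3.
Path Depot→f→Port (+1); total 4.
Path Depot→g→Port (+1); total 5.
No residual Depot→Port path; max flow = 5.
Certifying cut of size 5: {Depot→a, Depot→c, Depot→e, f→Port, g→Port}.

5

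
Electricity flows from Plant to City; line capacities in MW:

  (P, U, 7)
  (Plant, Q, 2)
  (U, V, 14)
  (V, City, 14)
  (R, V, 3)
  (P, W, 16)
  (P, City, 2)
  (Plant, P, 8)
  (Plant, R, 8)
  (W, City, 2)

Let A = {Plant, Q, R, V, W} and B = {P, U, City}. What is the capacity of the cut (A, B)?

24

Edges leaving {Plant, Q, R, V, W}: Plant→P (8), V→City (14), W→City (2).
Cut capacity = 8 + 14 + 2 = 24.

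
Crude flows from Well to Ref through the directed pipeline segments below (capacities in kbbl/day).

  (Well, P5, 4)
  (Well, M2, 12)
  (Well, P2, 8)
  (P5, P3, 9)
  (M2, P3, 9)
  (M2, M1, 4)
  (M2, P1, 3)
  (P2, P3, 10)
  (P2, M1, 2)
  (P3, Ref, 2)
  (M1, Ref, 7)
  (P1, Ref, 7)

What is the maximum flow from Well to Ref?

Augment Well→P5→P3→Ref: bottleneck 2, flow now 2.
Augment Well→M2→M1→Ref: bottleneck 4, flow now 6.
Augment Well→M2→P1→Ref: bottleneck 3, flow now 9.
Augment Well→P2→M1→Ref: bottleneck 2, flow now 11.
No augmenting path remains; maximum flow = 11.
In the residual graph, reachable from Well: {Well, P5, M2, P2, P3}.
Min-cut edges: M2→M1 (4), M2→P1 (3), P2→M1 (2), P3→Ref (2); capacity 4 + 3 + 2 + 2 = 11.
This cut is saturated, so no flow can exceed 11.

11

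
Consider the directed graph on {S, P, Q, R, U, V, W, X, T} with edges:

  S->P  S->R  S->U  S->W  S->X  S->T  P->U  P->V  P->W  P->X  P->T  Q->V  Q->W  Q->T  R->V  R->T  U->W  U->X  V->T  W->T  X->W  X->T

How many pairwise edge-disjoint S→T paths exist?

5

Assign every edge capacity 1; by Menger, the answer equals the max flow.
Path S→T (+1); total 1.
Path S→P→T (+1); total 2.
Path S→R→T (+1); total 3.
Path S→W→T (+1); total 4.
Path S→X→T (+1); total 5.
No residual S→T path; max flow = 5.
Certifying cut of size 5: {S→P, S→R, S→T, W→T, X→T}.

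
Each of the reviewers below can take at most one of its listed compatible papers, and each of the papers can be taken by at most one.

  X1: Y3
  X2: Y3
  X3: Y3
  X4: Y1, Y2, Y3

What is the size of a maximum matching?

Unit-capacity flow: source→left, listed edges, right→sink; max matching = max flow.
Augmenting path X1→Y3 (+1); matched 1.
Augmenting path X4→Y1 (+1); matched 2.
No augmenting path remains; maximum matching = 2.
König certificate: {X4, Y3} is a vertex cover of size 2 (every listed pair touches it), so no matching can be larger.

2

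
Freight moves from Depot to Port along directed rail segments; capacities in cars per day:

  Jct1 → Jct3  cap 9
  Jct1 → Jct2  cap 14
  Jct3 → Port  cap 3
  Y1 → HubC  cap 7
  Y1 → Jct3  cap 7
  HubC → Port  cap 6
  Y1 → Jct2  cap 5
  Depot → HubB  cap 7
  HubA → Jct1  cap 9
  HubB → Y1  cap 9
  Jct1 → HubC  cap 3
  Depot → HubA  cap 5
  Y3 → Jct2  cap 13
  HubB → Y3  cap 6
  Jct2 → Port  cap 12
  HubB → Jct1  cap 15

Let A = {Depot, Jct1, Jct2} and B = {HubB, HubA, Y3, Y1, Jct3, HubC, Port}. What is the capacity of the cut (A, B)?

Edges leaving {Depot, Jct1, Jct2}: Depot→HubB (7), Depot→HubA (5), Jct1→Jct3 (9), Jct1→HubC (3), Jct2→Port (12).
Cut capacity = 7 + 5 + 9 + 3 + 12 = 36.

36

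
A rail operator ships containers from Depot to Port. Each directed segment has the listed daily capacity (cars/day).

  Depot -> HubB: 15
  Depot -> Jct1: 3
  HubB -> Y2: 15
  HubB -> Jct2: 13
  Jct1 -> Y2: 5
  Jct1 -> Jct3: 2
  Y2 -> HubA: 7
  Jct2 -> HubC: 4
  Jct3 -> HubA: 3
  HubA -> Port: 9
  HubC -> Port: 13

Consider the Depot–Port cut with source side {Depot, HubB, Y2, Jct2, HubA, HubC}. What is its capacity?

Edges leaving {Depot, HubB, Y2, Jct2, HubA, HubC}: Depot→Jct1 (3), HubA→Port (9), HubC→Port (13).
Cut capacity = 3 + 9 + 13 = 25.

25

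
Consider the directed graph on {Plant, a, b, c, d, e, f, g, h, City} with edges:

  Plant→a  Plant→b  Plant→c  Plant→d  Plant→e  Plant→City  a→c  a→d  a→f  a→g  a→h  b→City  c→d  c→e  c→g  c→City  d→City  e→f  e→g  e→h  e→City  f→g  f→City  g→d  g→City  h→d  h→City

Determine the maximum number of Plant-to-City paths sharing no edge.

6

Assign every edge capacity 1; by Menger, the answer equals the max flow.
Path Plant→City (+1); total 1.
Path Plant→b→City (+1); total 2.
Path Plant→c→City (+1); total 3.
Path Plant→d→City (+1); total 4.
Path Plant→e→City (+1); total 5.
Path Plant→a→f→City (+1); total 6.
No residual Plant→City path; max flow = 6.
Certifying cut of size 6: {Plant→City, Plant→a, Plant→b, Plant→c, Plant→d, Plant→e}.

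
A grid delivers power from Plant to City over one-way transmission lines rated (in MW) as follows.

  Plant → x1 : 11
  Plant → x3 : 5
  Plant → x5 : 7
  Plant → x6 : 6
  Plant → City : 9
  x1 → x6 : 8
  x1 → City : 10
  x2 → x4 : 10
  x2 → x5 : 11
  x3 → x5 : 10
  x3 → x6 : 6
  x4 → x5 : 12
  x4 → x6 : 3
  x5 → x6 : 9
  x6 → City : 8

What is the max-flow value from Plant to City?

Augment Plant→City: bottleneck 9, flow now 9.
Augment Plant→x1→City: bottleneck 10, flow now 19.
Augment Plant→x6→City: bottleneck 6, flow now 25.
Augment Plant→x1→x6→City: bottleneck 1, flow now 26.
Augment Plant→x3→x6→City: bottleneck 1, flow now 27.
No augmenting path remains; maximum flow = 27.
In the residual graph, reachable from Plant: {Plant, x1, x3, x5, x6}.
Min-cut edges: Plant→City (9), x1→City (10), x6→City (8); capacity 9 + 10 + 8 = 27.
This cut is saturated, so no flow can exceed 27.

27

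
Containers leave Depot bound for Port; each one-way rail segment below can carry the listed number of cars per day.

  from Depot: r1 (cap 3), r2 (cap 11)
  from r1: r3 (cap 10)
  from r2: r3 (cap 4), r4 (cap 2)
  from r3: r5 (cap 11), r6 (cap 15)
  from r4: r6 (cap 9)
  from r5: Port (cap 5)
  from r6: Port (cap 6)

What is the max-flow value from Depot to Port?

Augment Depot→r1→r3→r5→Port: bottleneck 3, flow now 3.
Augment Depot→r2→r3→r5→Port: bottleneck 2, flow now 5.
Augment Depot→r2→r3→r6→Port: bottleneck 2, flow now 7.
Augment Depot→r2→r4→r6→Port: bottleneck 2, flow now 9.
No augmenting path remains; maximum flow = 9.
In the residual graph, reachable from Depot: {Depot, r2}.
Min-cut edges: Depot→r1 (3), r2→r3 (4), r2→r4 (2); capacity 3 + 4 + 2 = 9.
This cut is saturated, so no flow can exceed 9.

9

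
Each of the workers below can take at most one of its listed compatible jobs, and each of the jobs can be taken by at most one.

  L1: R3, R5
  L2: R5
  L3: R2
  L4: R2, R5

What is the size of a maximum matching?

3

Unit-capacity flow: source→left, listed edges, right→sink; max matching = max flow.
Augmenting path L1→R3 (+1); matched 1.
Augmenting path L2→R5 (+1); matched 2.
Augmenting path L3→R2 (+1); matched 3.
No augmenting path remains; maximum matching = 3.
König certificate: {L1, R2, R5} is a vertex cover of size 3 (every listed pair touches it), so no matching can be larger.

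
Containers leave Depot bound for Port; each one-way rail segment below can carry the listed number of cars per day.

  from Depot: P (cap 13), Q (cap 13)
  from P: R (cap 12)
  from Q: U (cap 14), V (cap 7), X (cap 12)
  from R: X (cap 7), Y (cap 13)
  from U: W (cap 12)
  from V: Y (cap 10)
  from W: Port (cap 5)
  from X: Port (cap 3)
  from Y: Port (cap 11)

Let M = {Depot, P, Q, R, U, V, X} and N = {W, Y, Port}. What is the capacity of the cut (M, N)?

Edges leaving {Depot, P, Q, R, U, V, X}: R→Y (13), U→W (12), V→Y (10), X→Port (3).
Cut capacity = 13 + 12 + 10 + 3 = 38.

38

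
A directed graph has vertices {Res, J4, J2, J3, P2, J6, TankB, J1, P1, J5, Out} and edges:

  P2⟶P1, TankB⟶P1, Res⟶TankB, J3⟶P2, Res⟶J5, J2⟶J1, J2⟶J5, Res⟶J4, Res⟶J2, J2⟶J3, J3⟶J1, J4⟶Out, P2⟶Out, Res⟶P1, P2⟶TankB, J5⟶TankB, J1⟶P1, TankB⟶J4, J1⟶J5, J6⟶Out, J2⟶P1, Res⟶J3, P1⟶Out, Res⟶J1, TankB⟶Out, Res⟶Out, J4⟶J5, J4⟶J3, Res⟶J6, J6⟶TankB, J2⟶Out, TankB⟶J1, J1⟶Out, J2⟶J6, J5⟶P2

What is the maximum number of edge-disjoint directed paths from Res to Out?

8

Assign every edge capacity 1; by Menger, the answer equals the max flow.
Path Res→Out (+1); total 1.
Path Res→J4→Out (+1); total 2.
Path Res→J2→Out (+1); total 3.
Path Res→J6→Out (+1); total 4.
Path Res→TankB→Out (+1); total 5.
Path Res→J1→Out (+1); total 6.
Path Res→P1→Out (+1); total 7.
Path Res→J3→P2→Out (+1); total 8.
No residual Res→Out path; max flow = 8.
Certifying cut of size 8: {J1→Out, J4→Out, P1→Out, P2→Out, Res→J2, Res→J6, Res→Out, TankB→Out}.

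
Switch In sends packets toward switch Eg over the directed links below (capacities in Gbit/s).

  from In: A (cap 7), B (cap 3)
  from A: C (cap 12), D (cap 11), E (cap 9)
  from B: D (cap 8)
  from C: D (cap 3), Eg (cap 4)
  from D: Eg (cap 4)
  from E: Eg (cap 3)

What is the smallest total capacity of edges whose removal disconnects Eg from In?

10

Augment In→A→C→Eg: bottleneck 4, flow now 4.
Augment In→A→D→Eg: bottleneck 3, flow now 7.
Augment In→B→D→Eg: bottleneck 1, flow now 8.
Augment In→B→D→A→E→Eg: bottleneck 2, flow now 10. (uses reverse residual edge)
No augmenting path remains; maximum flow = 10.
By max-flow min-cut, the minimum cut capacity equals the max flow.
In the residual graph, reachable from In: {In}.
Min-cut edges: In→A (7), In→B (3); capacity 7 + 3 = 10.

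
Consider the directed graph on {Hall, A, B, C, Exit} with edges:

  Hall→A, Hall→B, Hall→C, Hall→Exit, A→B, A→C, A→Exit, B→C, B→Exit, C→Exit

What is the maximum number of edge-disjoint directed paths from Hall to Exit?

Assign every edge capacity 1; by Menger, the answer equals the max flow.
Path Hall→Exit (+1); total 1.
Path Hall→A→Exit (+1); total 2.
Path Hall→B→Exit (+1); total 3.
Path Hall→C→Exit (+1); total 4.
No residual Hall→Exit path; max flow = 4.
Certifying cut of size 4: {Hall→A, Hall→B, Hall→C, Hall→Exit}.

4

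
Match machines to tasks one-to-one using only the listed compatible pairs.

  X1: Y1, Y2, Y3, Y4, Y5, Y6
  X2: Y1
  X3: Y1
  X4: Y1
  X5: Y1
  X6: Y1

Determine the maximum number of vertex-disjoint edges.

2

Unit-capacity flow: source→left, listed edges, right→sink; max matching = max flow.
Augmenting path X1→Y1 (+1); matched 1.
Augmenting path X2→Y1→X1→Y2 (+1); matched 2.
No augmenting path remains; maximum matching = 2.
König certificate: {X1, Y1} is a vertex cover of size 2 (every listed pair touches it), so no matching can be larger.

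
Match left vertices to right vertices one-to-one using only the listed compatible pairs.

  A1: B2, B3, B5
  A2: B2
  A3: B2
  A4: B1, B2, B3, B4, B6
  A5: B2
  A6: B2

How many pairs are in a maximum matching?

Unit-capacity flow: source→left, listed edges, right→sink; max matching = max flow.
Augmenting path A1→B2 (+1); matched 1.
Augmenting path A4→B1 (+1); matched 2.
Augmenting path A2→B2→A1→B3 (+1); matched 3.
No augmenting path remains; maximum matching = 3.
König certificate: {A1, A4, B2} is a vertex cover of size 3 (every listed pair touches it), so no matching can be larger.

3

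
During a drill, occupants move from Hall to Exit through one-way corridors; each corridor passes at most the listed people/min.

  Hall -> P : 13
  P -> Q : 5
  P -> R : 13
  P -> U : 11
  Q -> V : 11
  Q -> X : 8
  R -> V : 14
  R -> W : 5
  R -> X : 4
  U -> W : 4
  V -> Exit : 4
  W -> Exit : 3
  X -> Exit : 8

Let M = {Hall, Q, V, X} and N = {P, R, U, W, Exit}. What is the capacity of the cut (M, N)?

25

Edges leaving {Hall, Q, V, X}: Hall→P (13), V→Exit (4), X→Exit (8).
Cut capacity = 13 + 4 + 8 = 25.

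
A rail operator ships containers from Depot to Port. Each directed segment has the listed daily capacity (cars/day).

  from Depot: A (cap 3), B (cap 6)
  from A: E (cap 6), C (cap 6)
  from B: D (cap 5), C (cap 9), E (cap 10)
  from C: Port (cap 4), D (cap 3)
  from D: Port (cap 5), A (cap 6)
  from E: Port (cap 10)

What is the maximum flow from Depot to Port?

Augment Depot→A→C→Port: bottleneck 3, flow now 3.
Augment Depot→B→C→Port: bottleneck 1, flow now 4.
Augment Depot→B→D→Port: bottleneck 5, flow now 9.
No augmenting path remains; maximum flow = 9.
In the residual graph, reachable from Depot: {Depot}.
Min-cut edges: Depot→A (3), Depot→B (6); capacity 3 + 6 = 9.
This cut is saturated, so no flow can exceed 9.

9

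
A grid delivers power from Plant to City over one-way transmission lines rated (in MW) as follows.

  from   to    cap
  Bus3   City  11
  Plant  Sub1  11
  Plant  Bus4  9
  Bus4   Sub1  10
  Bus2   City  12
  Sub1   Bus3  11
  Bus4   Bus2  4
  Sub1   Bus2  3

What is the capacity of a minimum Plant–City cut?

Augment Plant→Bus4→Bus2→City: bottleneck 4, flow now 4.
Augment Plant→Sub1→Bus3→City: bottleneck 11, flow now 15.
Augment Plant→Bus4→Sub1→Bus2→City: bottleneck 3, flow now 18.
No augmenting path remains; maximum flow = 18.
By max-flow min-cut, the minimum cut capacity equals the max flow.
In the residual graph, reachable from Plant: {Plant, Bus4, Sub1}.
Min-cut edges: Bus4→Bus2 (4), Sub1→Bus3 (11), Sub1→Bus2 (3); capacity 4 + 11 + 3 = 18.

18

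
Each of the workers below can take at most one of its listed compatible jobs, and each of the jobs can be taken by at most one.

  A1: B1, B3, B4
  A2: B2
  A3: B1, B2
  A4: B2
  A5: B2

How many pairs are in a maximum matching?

Unit-capacity flow: source→left, listed edges, right→sink; max matching = max flow.
Augmenting path A1→B1 (+1); matched 1.
Augmenting path A2→B2 (+1); matched 2.
Augmenting path A3→B1→A1→B3 (+1); matched 3.
No augmenting path remains; maximum matching = 3.
König certificate: {A1, A3, B2} is a vertex cover of size 3 (every listed pair touches it), so no matching can be larger.

3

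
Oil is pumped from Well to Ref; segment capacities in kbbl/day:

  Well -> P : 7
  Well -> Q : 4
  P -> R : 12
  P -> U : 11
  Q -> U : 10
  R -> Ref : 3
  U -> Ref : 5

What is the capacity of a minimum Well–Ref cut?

Augment Well→P→R→Ref: bottleneck 3, flow now 3.
Augment Well→P→U→Ref: bottleneck 4, flow now 7.
Augment Well→Q→U→Ref: bottleneck 1, flow now 8.
No augmenting path remains; maximum flow = 8.
By max-flow min-cut, the minimum cut capacity equals the max flow.
In the residual graph, reachable from Well: {Well, P, Q, R, U}.
Min-cut edges: R→Ref (3), U→Ref (5); capacity 3 + 5 = 8.

8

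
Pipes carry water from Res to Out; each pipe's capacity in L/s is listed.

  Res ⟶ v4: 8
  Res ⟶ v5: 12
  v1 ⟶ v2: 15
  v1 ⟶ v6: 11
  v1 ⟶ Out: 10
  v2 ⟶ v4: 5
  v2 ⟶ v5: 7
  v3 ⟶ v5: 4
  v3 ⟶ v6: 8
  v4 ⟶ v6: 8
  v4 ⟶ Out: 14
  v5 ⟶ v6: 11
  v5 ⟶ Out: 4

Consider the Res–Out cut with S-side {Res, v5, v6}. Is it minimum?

Given cut capacity: 8 + 4 = 12.
Augment Res→v4→Out: bottleneck 8, flow now 8.
Augment Res→v5→Out: bottleneck 4, flow now 12.
No augmenting path remains; maximum flow = 12.
Cut capacity 12 equals the max flow, so it is a minimum cut.

Yes — it is a minimum cut (capacity 12).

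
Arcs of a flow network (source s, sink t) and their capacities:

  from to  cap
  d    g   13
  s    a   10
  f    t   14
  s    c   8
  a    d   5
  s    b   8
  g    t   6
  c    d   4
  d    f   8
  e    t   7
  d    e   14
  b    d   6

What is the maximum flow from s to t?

15

Augment s→a→d→e→t: bottleneck 5, flow now 5.
Augment s→b→d→e→t: bottleneck 2, flow now 7.
Augment s→b→d→f→t: bottleneck 4, flow now 11.
Augment s→c→d→f→t: bottleneck 4, flow now 15.
No augmenting path remains; maximum flow = 15.
In the residual graph, reachable from s: {s, a, b, c}.
Min-cut edges: a→d (5), b→d (6), c→d (4); capacity 5 + 6 + 4 = 15.
This cut is saturated, so no flow can exceed 15.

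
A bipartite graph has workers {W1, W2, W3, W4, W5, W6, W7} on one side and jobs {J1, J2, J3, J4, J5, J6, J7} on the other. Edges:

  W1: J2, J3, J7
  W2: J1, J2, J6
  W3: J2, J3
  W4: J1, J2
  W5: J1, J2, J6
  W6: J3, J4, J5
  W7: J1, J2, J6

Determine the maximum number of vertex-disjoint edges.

Unit-capacity flow: source→left, listed edges, right→sink; max matching = max flow.
Augmenting path W1→J2 (+1); matched 1.
Augmenting path W2→J1 (+1); matched 2.
Augmenting path W3→J3 (+1); matched 3.
Augmenting path W5→J6 (+1); matched 4.
Augmenting path W6→J4 (+1); matched 5.
Augmenting path W4→J2→W1→J7 (+1); matched 6.
No augmenting path remains; maximum matching = 6.
König certificate: {W1, W3, W6, J1, J2, J6} is a vertex cover of size 6 (every listed pair touches it), so no matching can be larger.

6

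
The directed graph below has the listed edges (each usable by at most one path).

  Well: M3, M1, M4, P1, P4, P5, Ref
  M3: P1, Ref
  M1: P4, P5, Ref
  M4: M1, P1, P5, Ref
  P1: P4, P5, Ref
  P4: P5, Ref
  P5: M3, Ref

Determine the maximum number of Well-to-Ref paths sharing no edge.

7

Assign every edge capacity 1; by Menger, the answer equals the max flow.
Path Well→Ref (+1); total 1.
Path Well→M3→Ref (+1); total 2.
Path Well→M1→Ref (+1); total 3.
Path Well→M4→Ref (+1); total 4.
Path Well→P1→Ref (+1); total 5.
Path Well→P4→Ref (+1); total 6.
Path Well→P5→Ref (+1); total 7.
No residual Well→Ref path; max flow = 7.
Certifying cut of size 7: {Well→M1, Well→M3, Well→M4, Well→P1, Well→P4, Well→P5, Well→Ref}.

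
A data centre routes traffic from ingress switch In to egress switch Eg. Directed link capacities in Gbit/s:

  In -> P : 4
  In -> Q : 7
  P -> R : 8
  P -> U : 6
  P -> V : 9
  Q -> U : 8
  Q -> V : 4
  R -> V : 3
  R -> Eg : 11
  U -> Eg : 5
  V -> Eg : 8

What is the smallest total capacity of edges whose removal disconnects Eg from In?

Augment In→P→R→Eg: bottleneck 4, flow now 4.
Augment In→Q→U→Eg: bottleneck 5, flow now 9.
Augment In→Q→V→Eg: bottleneck 2, flow now 11.
No augmenting path remains; maximum flow = 11.
By max-flow min-cut, the minimum cut capacity equals the max flow.
In the residual graph, reachable from In: {In}.
Min-cut edges: In→P (4), In→Q (7); capacity 4 + 7 = 11.

11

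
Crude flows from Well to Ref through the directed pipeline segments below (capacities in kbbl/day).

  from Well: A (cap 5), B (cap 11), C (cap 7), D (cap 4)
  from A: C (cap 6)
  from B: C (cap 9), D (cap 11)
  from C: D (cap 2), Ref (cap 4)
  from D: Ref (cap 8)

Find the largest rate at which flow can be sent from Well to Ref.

12

Augment Well→C→Ref: bottleneck 4, flow now 4.
Augment Well→D→Ref: bottleneck 4, flow now 8.
Augment Well→B→D→Ref: bottleneck 4, flow now 12.
No augmenting path remains; maximum flow = 12.
In the residual graph, reachable from Well: {Well, A, B, C, D}.
Min-cut edges: C→Ref (4), D→Ref (8); capacity 4 + 8 = 12.
This cut is saturated, so no flow can exceed 12.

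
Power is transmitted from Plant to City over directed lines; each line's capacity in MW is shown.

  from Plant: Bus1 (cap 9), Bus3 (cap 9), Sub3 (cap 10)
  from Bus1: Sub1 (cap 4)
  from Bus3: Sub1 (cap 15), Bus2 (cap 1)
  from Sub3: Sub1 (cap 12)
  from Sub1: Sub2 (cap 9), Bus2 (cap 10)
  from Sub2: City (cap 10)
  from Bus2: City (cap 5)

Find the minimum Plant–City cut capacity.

14

Augment Plant→Bus3→Bus2→City: bottleneck 1, flow now 1.
Augment Plant→Bus1→Sub1→Sub2→City: bottleneck 4, flow now 5.
Augment Plant→Bus3→Sub1→Sub2→City: bottleneck 5, flow now 10.
Augment Plant→Bus3→Sub1→Bus2→City: bottleneck 3, flow now 13.
Augment Plant→Sub3→Sub1→Bus2→City: bottleneck 1, flow now 14.
No augmenting path remains; maximum flow = 14.
By max-flow min-cut, the minimum cut capacity equals the max flow.
In the residual graph, reachable from Plant: {Plant, Bus1, Bus3, Sub3, Sub1, Bus2}.
Min-cut edges: Sub1→Sub2 (9), Bus2→City (5); capacity 9 + 5 = 14.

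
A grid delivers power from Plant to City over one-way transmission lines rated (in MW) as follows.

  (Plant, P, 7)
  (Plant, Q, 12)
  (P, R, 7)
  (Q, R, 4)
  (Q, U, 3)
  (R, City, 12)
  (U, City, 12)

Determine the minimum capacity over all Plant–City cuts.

14

Augment Plant→P→R→City: bottleneck 7, flow now 7.
Augment Plant→Q→R→City: bottleneck 4, flow now 11.
Augment Plant→Q→U→City: bottleneck 3, flow now 14.
No augmenting path remains; maximum flow = 14.
By max-flow min-cut, the minimum cut capacity equals the max flow.
In the residual graph, reachable from Plant: {Plant, Q}.
Min-cut edges: Plant→P (7), Q→R (4), Q→U (3); capacity 7 + 4 + 3 = 14.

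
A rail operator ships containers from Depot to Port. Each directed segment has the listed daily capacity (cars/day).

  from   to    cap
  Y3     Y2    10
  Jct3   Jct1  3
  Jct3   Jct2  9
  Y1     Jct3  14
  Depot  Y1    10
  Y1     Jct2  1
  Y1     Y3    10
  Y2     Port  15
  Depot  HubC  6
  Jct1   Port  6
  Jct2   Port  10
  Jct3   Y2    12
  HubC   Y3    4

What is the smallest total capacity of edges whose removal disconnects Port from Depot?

Augment Depot→Y1→Jct2→Port: bottleneck 1, flow now 1.
Augment Depot→HubC→Y3→Y2→Port: bottleneck 4, flow now 5.
Augment Depot→Y1→Y3→Y2→Port: bottleneck 6, flow now 11.
Augment Depot→Y1→Jct3→Y2→Port: bottleneck 3, flow now 14.
No augmenting path remains; maximum flow = 14.
By max-flow min-cut, the minimum cut capacity equals the max flow.
In the residual graph, reachable from Depot: {Depot, HubC}.
Min-cut edges: Depot→Y1 (10), HubC→Y3 (4); capacity 10 + 4 = 14.

14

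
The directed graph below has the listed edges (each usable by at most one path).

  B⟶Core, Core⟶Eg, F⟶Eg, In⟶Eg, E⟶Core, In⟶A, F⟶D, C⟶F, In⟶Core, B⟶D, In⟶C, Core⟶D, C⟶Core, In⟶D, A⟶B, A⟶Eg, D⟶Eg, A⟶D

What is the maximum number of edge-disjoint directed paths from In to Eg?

5

Assign every edge capacity 1; by Menger, the answer equals the max flow.
Path In→Eg (+1); total 1.
Path In→A→Eg (+1); total 2.
Path In→Core→Eg (+1); total 3.
Path In→D→Eg (+1); total 4.
Path In→C→F→Eg (+1); total 5.
No residual In→Eg path; max flow = 5.
Certifying cut of size 5: {In→A, In→C, In→Core, In→D, In→Eg}.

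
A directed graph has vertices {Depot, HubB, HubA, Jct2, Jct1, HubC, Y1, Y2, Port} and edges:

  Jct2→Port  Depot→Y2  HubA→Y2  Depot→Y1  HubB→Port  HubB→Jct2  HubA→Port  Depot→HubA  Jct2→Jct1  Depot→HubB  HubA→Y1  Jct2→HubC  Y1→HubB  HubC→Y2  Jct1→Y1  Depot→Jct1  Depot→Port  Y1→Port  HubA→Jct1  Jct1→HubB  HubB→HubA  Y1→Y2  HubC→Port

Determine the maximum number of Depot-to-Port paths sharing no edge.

Assign every edge capacity 1; by Menger, the answer equals the max flow.
Path Depot→Port (+1); total 1.
Path Depot→HubB→Port (+1); total 2.
Path Depot→HubA→Port (+1); total 3.
Path Depot→Y1→Port (+1); total 4.
Path Depot→Jct1→HubB→Jct2→Port (+1); total 5.
No residual Depot→Port path; max flow = 5.
Certifying cut of size 5: {Depot→HubA, Depot→HubB, Depot→Jct1, Depot→Port, Depot→Y1}.

5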